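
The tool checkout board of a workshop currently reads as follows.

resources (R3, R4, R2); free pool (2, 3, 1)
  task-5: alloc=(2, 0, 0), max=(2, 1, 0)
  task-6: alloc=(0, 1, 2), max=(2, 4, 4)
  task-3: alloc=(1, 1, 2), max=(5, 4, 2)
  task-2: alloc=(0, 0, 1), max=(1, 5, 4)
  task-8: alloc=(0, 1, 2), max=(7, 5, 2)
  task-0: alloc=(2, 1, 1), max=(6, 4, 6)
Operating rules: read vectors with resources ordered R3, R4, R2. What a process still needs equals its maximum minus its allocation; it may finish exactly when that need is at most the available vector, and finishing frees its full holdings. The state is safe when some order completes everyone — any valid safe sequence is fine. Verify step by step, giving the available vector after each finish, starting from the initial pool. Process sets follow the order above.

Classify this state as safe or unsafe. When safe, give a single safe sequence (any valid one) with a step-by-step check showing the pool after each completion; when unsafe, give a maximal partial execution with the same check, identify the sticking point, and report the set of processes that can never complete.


SAFE — a valid safe sequence is task-5, task-3, task-6, task-0, task-2, task-8.
Key observation: task-3 marks the first exact bind of the order: its need (4, 3, 0) fits the free (4, 3, 1) with zero slack on a requested resource.
Walking it through:
  pool = (2, 3, 1)
  task-5: need (0, 1, 0) fits (2, 3, 1); releases (2, 0, 0), pool now (4, 3, 1)
  task-3: need (4, 3, 0) fits (4, 3, 1); releases (1, 1, 2), pool now (5, 4, 3)
  task-6: need (2, 3, 2) fits (5, 4, 3); releases (0, 1, 2), pool now (5, 5, 5)
  task-0: need (4, 3, 5) fits (5, 5, 5); releases (2, 1, 1), pool now (7, 6, 6)
  task-2: need (1, 5, 3) fits (7, 6, 6); releases (0, 0, 1), pool now (7, 6, 7)
  task-8: need (7, 4, 0) fits (7, 6, 7); releases (0, 1, 2), pool now (7, 7, 9)


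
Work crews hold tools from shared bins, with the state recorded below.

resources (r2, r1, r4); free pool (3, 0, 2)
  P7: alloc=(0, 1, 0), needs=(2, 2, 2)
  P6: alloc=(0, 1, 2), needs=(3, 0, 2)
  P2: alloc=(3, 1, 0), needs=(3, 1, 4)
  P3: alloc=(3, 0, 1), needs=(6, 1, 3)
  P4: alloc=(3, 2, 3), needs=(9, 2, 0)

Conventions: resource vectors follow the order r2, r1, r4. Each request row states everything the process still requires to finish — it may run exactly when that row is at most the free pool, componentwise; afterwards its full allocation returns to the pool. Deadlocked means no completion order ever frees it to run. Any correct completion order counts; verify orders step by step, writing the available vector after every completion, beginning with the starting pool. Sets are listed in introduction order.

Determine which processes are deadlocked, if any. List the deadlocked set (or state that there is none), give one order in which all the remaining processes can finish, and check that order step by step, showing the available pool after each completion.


Nothing here is deadlocked.
Key observation: P6 can run right away; the returned allocation unlocks the remaining processes in turn.
One completion order for the rest: P6, P2, P7, P3, P4. Walking it through:
  pool = (3, 0, 2)
  run P6 (needs (3, 0, 2), free (3, 0, 2)); after release of (0, 1, 2) the pool is (3, 1, 4)
  run P2 (needs (3, 1, 4), free (3, 1, 4)); after release of (3, 1, 0) the pool is (6, 2, 4)
  run P7 (needs (2, 2, 2), free (6, 2, 4)); after release of (0, 1, 0) the pool is (6, 3, 4)
  run P3 (needs (6, 1, 3), free (6, 3, 4)); after release of (3, 0, 1) the pool is (9, 3, 5)
  run P4 (needs (9, 2, 0), free (9, 3, 5)); after release of (3, 2, 3) the pool is (12, 5, 8)


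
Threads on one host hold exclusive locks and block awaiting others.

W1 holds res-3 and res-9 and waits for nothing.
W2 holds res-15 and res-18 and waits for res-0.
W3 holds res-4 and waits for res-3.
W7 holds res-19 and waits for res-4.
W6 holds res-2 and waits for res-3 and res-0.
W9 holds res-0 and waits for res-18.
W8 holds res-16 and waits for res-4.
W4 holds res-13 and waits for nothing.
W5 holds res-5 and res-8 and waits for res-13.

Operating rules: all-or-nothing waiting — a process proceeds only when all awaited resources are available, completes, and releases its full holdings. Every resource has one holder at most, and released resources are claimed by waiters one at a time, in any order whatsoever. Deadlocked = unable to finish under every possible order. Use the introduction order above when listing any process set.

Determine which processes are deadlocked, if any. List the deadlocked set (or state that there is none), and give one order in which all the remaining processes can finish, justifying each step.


The deadlocked set is W2, W6 and W9.
Key observation: the cycle W2 -> W9 -> W2 can never break — each member waits on the next; W6 waits into the deadlock from upstream.
One completion order for the rest: W1, W4, W3, W7, W8, W5.
Check, step by step:
  run W1 (it waits on nothing); releases res-3 and res-9
  run W4 (it waits on nothing); releases res-13
  W3 waits on res-3 — all released -> runs and releases res-4
  W7 waits on res-4 — all released -> runs and releases res-19
  W8 waits on res-4 — all released -> runs and releases res-16
  W5 waits on res-13 — all released -> runs and releases res-5 and res-8


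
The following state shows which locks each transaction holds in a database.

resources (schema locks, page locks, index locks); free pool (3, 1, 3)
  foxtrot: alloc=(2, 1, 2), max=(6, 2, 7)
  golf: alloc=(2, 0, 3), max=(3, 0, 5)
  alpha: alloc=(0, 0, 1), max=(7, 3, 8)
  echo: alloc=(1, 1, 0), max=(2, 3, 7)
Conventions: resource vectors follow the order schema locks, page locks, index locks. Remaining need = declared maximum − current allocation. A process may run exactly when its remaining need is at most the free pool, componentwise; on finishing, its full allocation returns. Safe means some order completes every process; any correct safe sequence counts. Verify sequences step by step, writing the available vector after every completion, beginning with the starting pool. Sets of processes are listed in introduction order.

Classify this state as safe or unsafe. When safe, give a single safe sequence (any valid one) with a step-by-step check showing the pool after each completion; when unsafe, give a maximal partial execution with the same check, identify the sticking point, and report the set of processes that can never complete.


SAFE, for example via the order golf, foxtrot, echo, alpha.
Key observation: foxtrot is the earliest step where a requested resource binds exactly: need (4, 1, 5), pool (5, 1, 6) at its turn.
Walking it through:
  pool = (3, 1, 3)
  golf: need (1, 0, 2) fits (3, 1, 3); releases (2, 0, 3), pool now (5, 1, 6)
  foxtrot: need (4, 1, 5) fits (5, 1, 6); releases (2, 1, 2), pool now (7, 2, 8)
  echo: need (1, 2, 7) fits (7, 2, 8); releases (1, 1, 0), pool now (8, 3, 8)
  alpha: need (7, 3, 7) fits (8, 3, 8); releases (0, 0, 1), pool now (8, 3, 9)


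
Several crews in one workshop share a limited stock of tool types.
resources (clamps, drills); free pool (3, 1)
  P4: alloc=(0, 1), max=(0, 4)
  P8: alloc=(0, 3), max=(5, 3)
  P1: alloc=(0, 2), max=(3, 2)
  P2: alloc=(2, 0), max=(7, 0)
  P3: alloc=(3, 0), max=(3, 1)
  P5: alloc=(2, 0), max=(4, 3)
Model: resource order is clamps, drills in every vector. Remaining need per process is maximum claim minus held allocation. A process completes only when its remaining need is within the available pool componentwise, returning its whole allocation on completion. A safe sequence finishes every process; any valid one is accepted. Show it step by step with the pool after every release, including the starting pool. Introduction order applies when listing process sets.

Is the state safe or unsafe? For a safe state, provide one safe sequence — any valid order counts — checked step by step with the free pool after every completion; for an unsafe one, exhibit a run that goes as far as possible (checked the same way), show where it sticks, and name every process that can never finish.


SAFE. One safe sequence: P3, P2, P1, P8, P4, P5.
Key observation: the order's first zero-slack moment is P3 ((0, 1) needed, (3, 1) free — a requested resource with nothing to spare).
Verifying each step:
  pool = (3, 1)
  run P3 (needs (0, 1), free (3, 1)); after release of (3, 0) the pool is (6, 1)
  run P2 (needs (5, 0), free (6, 1)); after release of (2, 0) the pool is (8, 1)
  run P1 (needs (3, 0), free (8, 1)); after release of (0, 2) the pool is (8, 3)
  run P8 (needs (5, 0), free (8, 3)); after release of (0, 3) the pool is (8, 6)
  run P4 (needs (0, 3), free (8, 6)); after release of (0, 1) the pool is (8, 7)
  run P5 (needs (2, 3), free (8, 7)); after release of (2, 0) the pool is (10, 7)


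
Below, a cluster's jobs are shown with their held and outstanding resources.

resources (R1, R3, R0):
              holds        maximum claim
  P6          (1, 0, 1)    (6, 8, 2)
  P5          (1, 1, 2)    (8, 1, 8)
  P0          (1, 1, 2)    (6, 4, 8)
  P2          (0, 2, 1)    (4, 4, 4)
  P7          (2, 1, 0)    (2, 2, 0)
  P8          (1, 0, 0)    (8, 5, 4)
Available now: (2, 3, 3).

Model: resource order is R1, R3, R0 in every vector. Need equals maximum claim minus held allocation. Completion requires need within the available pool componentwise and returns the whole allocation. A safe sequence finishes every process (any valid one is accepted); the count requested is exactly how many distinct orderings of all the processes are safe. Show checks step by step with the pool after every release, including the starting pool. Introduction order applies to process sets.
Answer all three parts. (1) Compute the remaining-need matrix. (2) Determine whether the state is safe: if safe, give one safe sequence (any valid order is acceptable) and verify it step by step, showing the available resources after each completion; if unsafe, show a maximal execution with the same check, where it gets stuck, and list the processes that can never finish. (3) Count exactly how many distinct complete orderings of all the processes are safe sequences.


(1) Remaining need (order R1, R3, R0):
  P6: (5, 8, 1)
  P5: (7, 0, 6)
  P0: (5, 3, 6)
  P2: (4, 2, 3)
  P7: (0, 1, 0)
  P8: (7, 5, 4)
(2) The state is UNSAFE.
Key observation: once P7, P2 finish, the pool peaks at (4, 6, 4) — and every remaining process still needs more R1 than that.
The run P7, P2 cannot be extended any further. Walking it through:
  pool = (2, 3, 3)
  run P7 (needs (0, 1, 0), free (2, 3, 3)); after release of (2, 1, 0) the pool is (4, 4, 3)
  run P2 (needs (4, 2, 3), free (4, 4, 3)); after release of (0, 2, 1) the pool is (4, 6, 4)
  P6 still needs (5, 8, 1) but only (4, 6, 4) is free — short on R1 and R3
  P5 still needs (7, 0, 6) but only (4, 6, 4) is free — short on R1 and R0
  P0 still needs (5, 3, 6) but only (4, 6, 4) is free — short on R1 and R0
  P8 still needs (7, 5, 4) but only (4, 6, 4) is free — short on R1
Processes that can never finish: P6, P5, P0 and P8.
(3) Precisely 0 of the possible complete orderings are safe sequences.


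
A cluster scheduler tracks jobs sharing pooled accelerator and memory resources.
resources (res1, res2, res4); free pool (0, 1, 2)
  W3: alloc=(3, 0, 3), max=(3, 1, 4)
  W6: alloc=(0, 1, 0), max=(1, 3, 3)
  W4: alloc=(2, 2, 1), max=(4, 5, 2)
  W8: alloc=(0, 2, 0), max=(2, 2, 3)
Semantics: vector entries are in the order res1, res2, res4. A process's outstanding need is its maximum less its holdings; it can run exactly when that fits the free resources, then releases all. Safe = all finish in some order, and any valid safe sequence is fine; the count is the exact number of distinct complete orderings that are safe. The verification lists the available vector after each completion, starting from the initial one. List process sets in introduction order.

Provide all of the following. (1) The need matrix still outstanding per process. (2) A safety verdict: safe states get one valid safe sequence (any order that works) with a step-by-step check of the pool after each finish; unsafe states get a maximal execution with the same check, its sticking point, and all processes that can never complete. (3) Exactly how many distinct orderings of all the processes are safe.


(1) Outstanding need per process (order res1, res2, res4):
  W3: (0, 1, 1)
  W6: (1, 2, 3)
  W4: (2, 3, 1)
  W8: (2, 0, 3)
(2) The state is SAFE; one workable sequence: W3, W8, W4, W6.
Key observation: reading the order forward, W3 is the first process whose need (0, 1, 1) meets the free pool (0, 1, 2) exactly on a resource it requests.
Step-by-step check:
  pool = (0, 1, 2)
  run W3 (needs (0, 1, 1), free (0, 1, 2)); after release of (3, 0, 3) the pool is (3, 1, 5)
  run W8 (needs (2, 0, 3), free (3, 1, 5)); after release of (0, 2, 0) the pool is (3, 3, 5)
  run W4 (needs (2, 3, 1), free (3, 3, 5)); after release of (2, 2, 1) the pool is (5, 5, 6)
  run W6 (needs (1, 2, 3), free (5, 5, 6)); after release of (0, 1, 0) the pool is (5, 6, 6)
(3) Exactly 2 of the possible complete orderings are safe sequences.


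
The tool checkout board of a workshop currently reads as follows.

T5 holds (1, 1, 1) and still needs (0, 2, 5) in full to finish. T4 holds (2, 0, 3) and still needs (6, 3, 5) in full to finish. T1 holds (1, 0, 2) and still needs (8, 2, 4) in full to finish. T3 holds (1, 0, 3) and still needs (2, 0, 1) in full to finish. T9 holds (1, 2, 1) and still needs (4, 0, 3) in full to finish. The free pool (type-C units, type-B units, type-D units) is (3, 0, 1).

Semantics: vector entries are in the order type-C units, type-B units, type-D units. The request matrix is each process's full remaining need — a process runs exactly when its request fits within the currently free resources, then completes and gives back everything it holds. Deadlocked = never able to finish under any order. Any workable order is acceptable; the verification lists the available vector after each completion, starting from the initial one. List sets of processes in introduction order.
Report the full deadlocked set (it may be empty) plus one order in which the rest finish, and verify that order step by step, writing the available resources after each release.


The deadlocked set is empty.
Key observation: there is always a runnable process — T3 first — so the state unwinds completely.
The rest can finish in the order T3, T9, T5, T4, T1. Verifying each step:
  pool = (3, 0, 1)
  T3: need (2, 0, 1) fits (3, 0, 1); releases (1, 0, 3), pool now (4, 0, 4)
  T9: need (4, 0, 3) fits (4, 0, 4); releases (1, 2, 1), pool now (5, 2, 5)
  T5: need (0, 2, 5) fits (5, 2, 5); releases (1, 1, 1), pool now (6, 3, 6)
  T4: need (6, 3, 5) fits (6, 3, 6); releases (2, 0, 3), pool now (8, 3, 9)
  T1: need (8, 2, 4) fits (8, 3, 9); releases (1, 0, 2), pool now (9, 3, 11)


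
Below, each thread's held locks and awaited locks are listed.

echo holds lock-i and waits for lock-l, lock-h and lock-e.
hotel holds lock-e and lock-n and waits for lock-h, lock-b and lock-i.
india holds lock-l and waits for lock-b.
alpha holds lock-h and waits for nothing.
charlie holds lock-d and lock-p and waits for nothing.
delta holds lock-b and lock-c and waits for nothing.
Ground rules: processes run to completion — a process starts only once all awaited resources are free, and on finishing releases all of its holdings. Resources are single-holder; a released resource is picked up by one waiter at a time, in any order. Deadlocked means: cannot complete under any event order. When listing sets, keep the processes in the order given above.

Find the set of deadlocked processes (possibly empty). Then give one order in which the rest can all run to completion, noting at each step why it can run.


Deadlocked set: echo and hotel.
Key observation: the wait chain closes on itself along echo -> hotel -> echo; no other process is dragged down with it.
One completion order for the rest: delta, charlie, india, alpha.
Verifying each step:
  delta waits on nothing -> runs at once and releases lock-b and lock-c
  charlie waits on nothing -> runs at once and releases lock-d and lock-p
  india: everything it awaited (lock-b) is free; runs, freeing lock-l
  alpha waits on nothing -> runs at once and releases lock-h


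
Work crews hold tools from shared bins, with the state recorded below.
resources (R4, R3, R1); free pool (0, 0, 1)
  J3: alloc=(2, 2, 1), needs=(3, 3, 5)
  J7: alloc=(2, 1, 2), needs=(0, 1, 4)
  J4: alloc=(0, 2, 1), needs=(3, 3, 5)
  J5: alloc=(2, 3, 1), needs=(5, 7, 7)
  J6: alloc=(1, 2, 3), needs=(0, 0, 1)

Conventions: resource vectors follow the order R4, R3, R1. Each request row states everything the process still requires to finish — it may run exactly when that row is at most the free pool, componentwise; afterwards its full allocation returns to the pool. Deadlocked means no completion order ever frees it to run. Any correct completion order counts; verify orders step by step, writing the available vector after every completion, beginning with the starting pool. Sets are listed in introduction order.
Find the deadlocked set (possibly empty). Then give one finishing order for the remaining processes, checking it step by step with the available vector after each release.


Nothing here is deadlocked.
Key observation: the pool covers J6 at once, and every later process fits after earlier releases.
A valid finishing order for the others: J6, J7, J4, J3, J5. Verifying each step:
  pool = (0, 0, 1)
  J6: need (0, 0, 1) fits (0, 0, 1); releases (1, 2, 3), pool now (1, 2, 4)
  J7: need (0, 1, 4) fits (1, 2, 4); releases (2, 1, 2), pool now (3, 3, 6)
  J4: need (3, 3, 5) fits (3, 3, 6); releases (0, 2, 1), pool now (3, 5, 7)
  J3: need (3, 3, 5) fits (3, 5, 7); releases (2, 2, 1), pool now (5, 7, 8)
  J5: need (5, 7, 7) fits (5, 7, 8); releases (2, 3, 1), pool now (7, 10, 9)


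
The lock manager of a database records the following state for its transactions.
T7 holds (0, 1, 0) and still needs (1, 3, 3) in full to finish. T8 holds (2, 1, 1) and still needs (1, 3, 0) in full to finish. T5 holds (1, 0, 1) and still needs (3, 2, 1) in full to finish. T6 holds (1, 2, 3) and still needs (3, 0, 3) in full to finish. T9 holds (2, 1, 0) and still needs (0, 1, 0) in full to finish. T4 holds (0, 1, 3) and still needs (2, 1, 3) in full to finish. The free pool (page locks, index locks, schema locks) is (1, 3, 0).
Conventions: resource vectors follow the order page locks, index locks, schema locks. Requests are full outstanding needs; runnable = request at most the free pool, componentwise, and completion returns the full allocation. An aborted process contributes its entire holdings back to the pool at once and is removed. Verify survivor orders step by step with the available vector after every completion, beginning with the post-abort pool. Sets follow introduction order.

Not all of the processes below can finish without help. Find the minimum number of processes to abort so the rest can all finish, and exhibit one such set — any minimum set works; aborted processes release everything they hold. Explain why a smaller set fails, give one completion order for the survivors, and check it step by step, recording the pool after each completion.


Minimum abort set: T4.
Key observation: aborting T4 returns (0, 1, 3), and T6 — hopeless before — runs at step 3 with the returned capacity in the pool.
Why nothing smaller works: aborting no one leaves the state deadlocked as given.
The survivors complete as T9, T5, T6, T8, T7. Walking it through (starting from the post-abort pool):
  pool = (1, 4, 3)
  T9 needs (0, 1, 0) <= (1, 4, 3) -> finishes; pool += (2, 1, 0) = (3, 5, 3)
  T5 needs (3, 2, 1) <= (3, 5, 3) -> finishes; pool += (1, 0, 1) = (4, 5, 4)
  T6 needs (3, 0, 3) <= (4, 5, 4) -> finishes; pool += (1, 2, 3) = (5, 7, 7)
  T8 needs (1, 3, 0) <= (5, 7, 7) -> finishes; pool += (2, 1, 1) = (7, 8, 8)
  T7 needs (1, 3, 3) <= (7, 8, 8) -> finishes; pool += (0, 1, 0) = (7, 9, 8)


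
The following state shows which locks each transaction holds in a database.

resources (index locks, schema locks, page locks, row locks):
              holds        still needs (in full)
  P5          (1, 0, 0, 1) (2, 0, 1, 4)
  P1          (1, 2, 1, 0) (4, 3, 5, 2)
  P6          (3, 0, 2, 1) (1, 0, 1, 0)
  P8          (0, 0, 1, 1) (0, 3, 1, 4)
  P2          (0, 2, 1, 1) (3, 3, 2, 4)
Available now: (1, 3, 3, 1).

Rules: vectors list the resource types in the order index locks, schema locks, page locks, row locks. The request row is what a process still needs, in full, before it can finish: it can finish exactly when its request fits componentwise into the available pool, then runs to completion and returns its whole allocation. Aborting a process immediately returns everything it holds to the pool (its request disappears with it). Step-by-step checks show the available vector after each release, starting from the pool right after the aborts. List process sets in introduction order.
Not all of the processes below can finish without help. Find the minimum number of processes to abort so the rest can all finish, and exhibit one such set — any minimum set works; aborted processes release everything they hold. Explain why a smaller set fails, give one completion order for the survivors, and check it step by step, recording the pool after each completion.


Minimum abort set: P5 and P8.
Key observation: P2 could never have finished before the abort; with (1, 0, 1, 2) returned by P5 and P8, it fits at step 2.
No one abort is enough; case by case: P5 alone leaves P8 blocked (short on row locks); P1 alone leaves P5 blocked (short on row locks); P6 alone leaves P5 blocked (short on row locks); P8 alone leaves P5 blocked (short on row locks); P2 alone leaves P5 blocked (short on row locks).
One survivor order: P6, P2, P1. Step-by-step check (post-abort pool first):
  pool = (2, 3, 4, 3)
  P6 needs (1, 0, 1, 0) <= (2, 3, 4, 3) -> finishes; pool += (3, 0, 2, 1) = (5, 3, 6, 4)
  P2 needs (3, 3, 2, 4) <= (5, 3, 6, 4) -> finishes; pool += (0, 2, 1, 1) = (5, 5, 7, 5)
  P1 needs (4, 3, 5, 2) <= (5, 5, 7, 5) -> finishes; pool += (1, 2, 1, 0) = (6, 7, 8, 5)


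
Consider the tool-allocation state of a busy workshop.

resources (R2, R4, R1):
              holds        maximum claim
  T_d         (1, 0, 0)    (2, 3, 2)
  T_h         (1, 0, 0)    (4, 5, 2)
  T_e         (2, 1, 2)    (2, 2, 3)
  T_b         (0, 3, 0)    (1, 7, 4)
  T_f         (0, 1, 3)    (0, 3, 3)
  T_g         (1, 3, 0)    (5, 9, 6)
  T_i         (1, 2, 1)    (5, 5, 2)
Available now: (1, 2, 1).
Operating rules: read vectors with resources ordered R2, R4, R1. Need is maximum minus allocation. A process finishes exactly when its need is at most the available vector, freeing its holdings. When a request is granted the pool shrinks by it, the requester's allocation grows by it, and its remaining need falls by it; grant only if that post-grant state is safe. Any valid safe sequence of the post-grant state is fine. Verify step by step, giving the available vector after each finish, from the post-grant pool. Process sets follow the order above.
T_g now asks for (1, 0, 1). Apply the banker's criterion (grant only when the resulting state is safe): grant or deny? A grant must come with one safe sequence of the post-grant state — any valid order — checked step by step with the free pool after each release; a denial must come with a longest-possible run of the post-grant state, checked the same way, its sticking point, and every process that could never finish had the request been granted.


GRANT: granting preserves safety; a valid post-grant sequence is T_f, T_e, T_b, T_d, T_h, T_g, T_i.
Key observation: the grant leaves (0, 2, 0) free — enough for T_f, whose release restarts the cascade.
Verifying the post-grant state step by step:
  pool = (0, 2, 0)
  T_f needs (0, 2, 0) <= (0, 2, 0) -> finishes; pool += (0, 1, 3) = (0, 3, 3)
  T_e needs (0, 1, 1) <= (0, 3, 3) -> finishes; pool += (2, 1, 2) = (2, 4, 5)
  T_b needs (1, 4, 4) <= (2, 4, 5) -> finishes; pool += (0, 3, 0) = (2, 7, 5)
  T_d needs (1, 3, 2) <= (2, 7, 5) -> finishes; pool += (1, 0, 0) = (3, 7, 5)
  T_h needs (3, 5, 2) <= (3, 7, 5) -> finishes; pool += (1, 0, 0) = (4, 7, 5)
  T_g needs (3, 6, 5) <= (4, 7, 5) -> finishes; pool += (2, 3, 1) = (6, 10, 6)
  T_i needs (4, 3, 1) <= (6, 10, 6) -> finishes; pool += (1, 2, 1) = (7, 12, 7)


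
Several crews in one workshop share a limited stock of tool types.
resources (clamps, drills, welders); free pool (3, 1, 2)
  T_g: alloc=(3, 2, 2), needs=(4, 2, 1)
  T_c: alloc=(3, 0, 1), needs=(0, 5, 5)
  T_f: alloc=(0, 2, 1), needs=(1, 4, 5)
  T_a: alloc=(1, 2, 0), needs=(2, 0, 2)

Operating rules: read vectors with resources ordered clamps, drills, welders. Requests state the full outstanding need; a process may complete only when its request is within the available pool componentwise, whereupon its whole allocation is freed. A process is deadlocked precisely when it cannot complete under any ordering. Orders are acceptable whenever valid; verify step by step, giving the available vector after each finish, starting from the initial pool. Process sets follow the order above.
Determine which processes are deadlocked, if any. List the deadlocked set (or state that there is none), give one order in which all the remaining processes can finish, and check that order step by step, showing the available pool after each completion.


Deadlocked set: T_c and T_f.
Key observation: the wall is welders: completing T_a, T_g brings the pool only to (7, 5, 4), and all the rest need more.
A valid finishing order for the others: T_a, T_g. Step-by-step check:
  pool = (3, 1, 2)
  T_a: need (2, 0, 2) fits (3, 1, 2); releases (1, 2, 0), pool now (4, 3, 2)
  T_g: need (4, 2, 1) fits (4, 3, 2); releases (3, 2, 2), pool now (7, 5, 4)
None of the blocked processes ever fits:
  T_c cannot run: need (0, 5, 5) vs free (7, 5, 4) (insufficient welders)
  T_f cannot run: need (1, 4, 5) vs free (7, 5, 4) (insufficient welders)


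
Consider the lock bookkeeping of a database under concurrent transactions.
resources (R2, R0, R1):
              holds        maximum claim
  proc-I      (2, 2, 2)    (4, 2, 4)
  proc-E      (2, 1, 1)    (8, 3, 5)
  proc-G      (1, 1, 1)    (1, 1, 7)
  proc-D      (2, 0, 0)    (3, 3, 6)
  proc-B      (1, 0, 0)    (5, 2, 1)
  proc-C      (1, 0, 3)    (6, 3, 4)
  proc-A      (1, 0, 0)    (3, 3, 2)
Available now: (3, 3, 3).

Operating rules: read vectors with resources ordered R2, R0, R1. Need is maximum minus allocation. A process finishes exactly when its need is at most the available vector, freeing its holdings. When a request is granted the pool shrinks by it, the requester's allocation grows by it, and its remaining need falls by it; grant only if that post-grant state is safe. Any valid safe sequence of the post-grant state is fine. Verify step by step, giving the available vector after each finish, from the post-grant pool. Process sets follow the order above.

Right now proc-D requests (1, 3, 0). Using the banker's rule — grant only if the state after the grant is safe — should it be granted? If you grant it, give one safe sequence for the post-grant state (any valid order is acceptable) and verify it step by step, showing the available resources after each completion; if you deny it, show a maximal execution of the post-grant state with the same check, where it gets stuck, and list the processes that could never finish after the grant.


DENY. Granting would leave the state unsafe.
Key observation: after proc-I, proc-B the pool peaks at (5, 2, 5), and each blocked process is short somewhere: proc-E on R2; proc-G on R1; proc-D on R1; proc-C on R0; proc-A on R0.
On the post-grant state, proc-I, proc-B is a maximal run — nothing extends it. Step-by-step check:
  pool = (2, 0, 3)
  proc-I: need (2, 0, 2) fits (2, 0, 3); releases (2, 2, 2), pool now (4, 2, 5)
  proc-B: need (4, 2, 1) fits (4, 2, 5); releases (1, 0, 0), pool now (5, 2, 5)
  proc-E cannot run: need (6, 2, 4) vs free (5, 2, 5) (insufficient R2)
  proc-G cannot run: need (0, 0, 6) vs free (5, 2, 5) (insufficient R1)
  proc-D cannot run: need (0, 0, 6) vs free (5, 2, 5) (insufficient R1)
  proc-C cannot run: need (5, 3, 1) vs free (5, 2, 5) (insufficient R0)
  proc-A cannot run: need (2, 3, 2) vs free (5, 2, 5) (insufficient R0)
Processes that could never finish after the grant: proc-E, proc-G, proc-D, proc-C and proc-A.


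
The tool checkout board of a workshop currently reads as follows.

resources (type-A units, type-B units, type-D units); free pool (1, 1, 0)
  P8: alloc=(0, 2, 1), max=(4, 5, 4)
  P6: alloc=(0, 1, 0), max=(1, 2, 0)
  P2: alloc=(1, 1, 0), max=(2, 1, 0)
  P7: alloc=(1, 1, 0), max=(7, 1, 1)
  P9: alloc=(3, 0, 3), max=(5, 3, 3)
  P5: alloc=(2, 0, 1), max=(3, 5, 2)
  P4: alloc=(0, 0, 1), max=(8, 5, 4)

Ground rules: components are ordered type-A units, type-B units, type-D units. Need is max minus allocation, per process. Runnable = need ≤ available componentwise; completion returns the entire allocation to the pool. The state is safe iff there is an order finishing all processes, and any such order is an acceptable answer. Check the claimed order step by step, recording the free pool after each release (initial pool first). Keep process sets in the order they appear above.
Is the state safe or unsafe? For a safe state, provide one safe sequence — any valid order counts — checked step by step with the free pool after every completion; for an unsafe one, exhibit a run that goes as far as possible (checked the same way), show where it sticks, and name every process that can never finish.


SAFE, for example via the order P6, P2, P9, P8, P5, P7, P4.
Key observation: P6 is the earliest step where a requested resource binds exactly: need (1, 1, 0), pool (1, 1, 0) at its turn.
Check, step by step:
  pool = (1, 1, 0)
  P6: need (1, 1, 0) fits (1, 1, 0); releases (0, 1, 0), pool now (1, 2, 0)
  P2: need (1, 0, 0) fits (1, 2, 0); releases (1, 1, 0), pool now (2, 3, 0)
  P9: need (2, 3, 0) fits (2, 3, 0); releases (3, 0, 3), pool now (5, 3, 3)
  P8: need (4, 3, 3) fits (5, 3, 3); releases (0, 2, 1), pool now (5, 5, 4)
  P5: need (1, 5, 1) fits (5, 5, 4); releases (2, 0, 1), pool now (7, 5, 5)
  P7: need (6, 0, 1) fits (7, 5, 5); releases (1, 1, 0), pool now (8, 6, 5)
  P4: need (8, 5, 3) fits (8, 6, 5); releases (0, 0, 1), pool now (8, 6, 6)


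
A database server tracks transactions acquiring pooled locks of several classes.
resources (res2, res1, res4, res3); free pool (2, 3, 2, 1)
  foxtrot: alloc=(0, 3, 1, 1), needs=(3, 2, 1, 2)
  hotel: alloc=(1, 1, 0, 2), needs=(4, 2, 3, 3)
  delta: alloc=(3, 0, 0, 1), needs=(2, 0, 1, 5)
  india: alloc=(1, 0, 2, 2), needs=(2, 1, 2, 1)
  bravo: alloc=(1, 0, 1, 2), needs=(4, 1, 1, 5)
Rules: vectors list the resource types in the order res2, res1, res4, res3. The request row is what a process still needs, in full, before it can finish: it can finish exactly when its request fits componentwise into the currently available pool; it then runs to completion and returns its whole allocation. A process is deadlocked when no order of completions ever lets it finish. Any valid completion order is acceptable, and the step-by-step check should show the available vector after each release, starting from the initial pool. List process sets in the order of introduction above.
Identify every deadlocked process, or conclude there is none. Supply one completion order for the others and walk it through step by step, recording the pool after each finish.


The deadlocked set is hotel, delta and bravo.
Key observation: after india, foxtrot the pool peaks at (3, 6, 5, 4), and each blocked process is short somewhere: hotel on res2; delta on res3; bravo on res2, res3.
One completion order for the rest: india, foxtrot. Walking it through:
  pool = (2, 3, 2, 1)
  run india (needs (2, 1, 2, 1), free (2, 3, 2, 1)); after release of (1, 0, 2, 2) the pool is (3, 3, 4, 3)
  run foxtrot (needs (3, 2, 1, 2), free (3, 3, 4, 3)); after release of (0, 3, 1, 1) the pool is (3, 6, 5, 4)
None of the blocked processes ever fits:
  hotel cannot run: need (4, 2, 3, 3) vs free (3, 6, 5, 4) (insufficient res2)
  delta cannot run: need (2, 0, 1, 5) vs free (3, 6, 5, 4) (insufficient res3)
  bravo cannot run: need (4, 1, 1, 5) vs free (3, 6, 5, 4) (insufficient res2 and res3)


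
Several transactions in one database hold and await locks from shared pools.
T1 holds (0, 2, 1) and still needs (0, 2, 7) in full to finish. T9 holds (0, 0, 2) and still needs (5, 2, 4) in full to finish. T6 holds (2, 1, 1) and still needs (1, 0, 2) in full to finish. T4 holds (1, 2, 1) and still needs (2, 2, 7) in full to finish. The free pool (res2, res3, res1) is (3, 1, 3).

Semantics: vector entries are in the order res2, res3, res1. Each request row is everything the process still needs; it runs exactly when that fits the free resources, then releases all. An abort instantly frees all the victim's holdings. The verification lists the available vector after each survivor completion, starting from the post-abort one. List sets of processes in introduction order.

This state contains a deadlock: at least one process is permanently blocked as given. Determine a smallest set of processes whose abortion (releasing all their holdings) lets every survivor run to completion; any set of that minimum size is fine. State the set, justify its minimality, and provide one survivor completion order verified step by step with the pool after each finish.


The answer: abort T4.
Key observation: the returned (1, 2, 1) from T4 is what brings T1 — unrunnable before, under any order — into play at step 3.
Minimality: the empty abort set fails — the state is deadlocked as it stands.
One survivor order: T6, T9, T1. Walking it through (post-abort pool first):
  pool = (4, 3, 4)
  run T6 (needs (1, 0, 2), free (4, 3, 4)); after release of (2, 1, 1) the pool is (6, 4, 5)
  run T9 (needs (5, 2, 4), free (6, 4, 5)); after release of (0, 0, 2) the pool is (6, 4, 7)
  run T1 (needs (0, 2, 7), free (6, 4, 7)); after release of (0, 2, 1) the pool is (6, 6, 8)


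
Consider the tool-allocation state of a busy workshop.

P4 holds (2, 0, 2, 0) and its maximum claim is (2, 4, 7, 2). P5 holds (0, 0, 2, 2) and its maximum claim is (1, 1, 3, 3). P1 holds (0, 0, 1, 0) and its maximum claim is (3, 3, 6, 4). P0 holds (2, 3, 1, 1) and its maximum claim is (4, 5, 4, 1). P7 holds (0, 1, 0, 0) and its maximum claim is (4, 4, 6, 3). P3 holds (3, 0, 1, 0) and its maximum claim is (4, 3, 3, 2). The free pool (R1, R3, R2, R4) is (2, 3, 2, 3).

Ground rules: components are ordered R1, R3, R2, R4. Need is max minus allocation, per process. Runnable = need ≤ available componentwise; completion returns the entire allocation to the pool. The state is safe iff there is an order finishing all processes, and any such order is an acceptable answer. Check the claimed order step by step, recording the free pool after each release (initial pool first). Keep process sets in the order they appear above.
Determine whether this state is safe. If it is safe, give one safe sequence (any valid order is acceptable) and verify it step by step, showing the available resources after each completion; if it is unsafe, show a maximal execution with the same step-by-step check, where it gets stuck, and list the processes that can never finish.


SAFE, for example via the order P5, P0, P1, P4, P3, P7.
Key observation: P0 is the earliest step where a requested resource binds exactly: need (2, 2, 3, 0), pool (2, 3, 4, 5) at its turn.
Walking it through:
  pool = (2, 3, 2, 3)
  P5: need (1, 1, 1, 1) fits (2, 3, 2, 3); releases (0, 0, 2, 2), pool now (2, 3, 4, 5)
  P0: need (2, 2, 3, 0) fits (2, 3, 4, 5); releases (2, 3, 1, 1), pool now (4, 6, 5, 6)
  P1: need (3, 3, 5, 4) fits (4, 6, 5, 6); releases (0, 0, 1, 0), pool now (4, 6, 6, 6)
  P4: need (0, 4, 5, 2) fits (4, 6, 6, 6); releases (2, 0, 2, 0), pool now (6, 6, 8, 6)
  P3: need (1, 3, 2, 2) fits (6, 6, 8, 6); releases (3, 0, 1, 0), pool now (9, 6, 9, 6)
  P7: need (4, 3, 6, 3) fits (9, 6, 9, 6); releases (0, 1, 0, 0), pool now (9, 7, 9, 6)


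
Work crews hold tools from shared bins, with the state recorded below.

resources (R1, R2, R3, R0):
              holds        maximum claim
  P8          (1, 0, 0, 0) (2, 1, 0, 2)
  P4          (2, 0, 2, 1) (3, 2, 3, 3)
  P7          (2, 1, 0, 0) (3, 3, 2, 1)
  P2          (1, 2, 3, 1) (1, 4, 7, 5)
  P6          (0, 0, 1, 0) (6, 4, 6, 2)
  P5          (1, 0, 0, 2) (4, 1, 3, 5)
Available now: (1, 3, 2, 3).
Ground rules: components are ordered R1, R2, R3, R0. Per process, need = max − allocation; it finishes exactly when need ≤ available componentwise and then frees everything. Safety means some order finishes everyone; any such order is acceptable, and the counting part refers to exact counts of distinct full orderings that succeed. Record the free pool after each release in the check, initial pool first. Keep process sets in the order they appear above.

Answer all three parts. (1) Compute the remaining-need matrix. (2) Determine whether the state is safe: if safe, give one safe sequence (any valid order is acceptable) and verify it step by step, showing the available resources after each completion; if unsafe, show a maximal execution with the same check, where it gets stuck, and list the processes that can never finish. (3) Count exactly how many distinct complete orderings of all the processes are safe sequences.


(1) Remaining need (order R1, R2, R3, R0):
  P8: (1, 1, 0, 2)
  P4: (1, 2, 1, 2)
  P7: (1, 2, 2, 1)
  P2: (0, 2, 4, 4)
  P6: (6, 4, 5, 2)
  P5: (3, 1, 3, 3)
(2) SAFE. One safe sequence: P7, P4, P5, P8, P2, P6.
Key observation: P7 marks the first exact bind of the order: its need (1, 2, 2, 1) fits the free (1, 3, 2, 3) with zero slack on a requested resource.
Check, step by step:
  pool = (1, 3, 2, 3)
  run P7 (needs (1, 2, 2, 1), free (1, 3, 2, 3)); after release of (2, 1, 0, 0) the pool is (3, 4, 2, 3)
  run P4 (needs (1, 2, 1, 2), free (3, 4, 2, 3)); after release of (2, 0, 2, 1) the pool is (5, 4, 4, 4)
  run P5 (needs (3, 1, 3, 3), free (5, 4, 4, 4)); after release of (1, 0, 0, 2) the pool is (6, 4, 4, 6)
  run P8 (needs (1, 1, 0, 2), free (6, 4, 4, 6)); after release of (1, 0, 0, 0) the pool is (7, 4, 4, 6)
  run P2 (needs (0, 2, 4, 4), free (7, 4, 4, 6)); after release of (1, 2, 3, 1) the pool is (8, 6, 7, 7)
  run P6 (needs (6, 4, 5, 2), free (8, 6, 7, 7)); after release of (0, 0, 1, 0) the pool is (8, 6, 8, 7)
(3) The exact count: 74 of the possible complete orderings are safe sequences.


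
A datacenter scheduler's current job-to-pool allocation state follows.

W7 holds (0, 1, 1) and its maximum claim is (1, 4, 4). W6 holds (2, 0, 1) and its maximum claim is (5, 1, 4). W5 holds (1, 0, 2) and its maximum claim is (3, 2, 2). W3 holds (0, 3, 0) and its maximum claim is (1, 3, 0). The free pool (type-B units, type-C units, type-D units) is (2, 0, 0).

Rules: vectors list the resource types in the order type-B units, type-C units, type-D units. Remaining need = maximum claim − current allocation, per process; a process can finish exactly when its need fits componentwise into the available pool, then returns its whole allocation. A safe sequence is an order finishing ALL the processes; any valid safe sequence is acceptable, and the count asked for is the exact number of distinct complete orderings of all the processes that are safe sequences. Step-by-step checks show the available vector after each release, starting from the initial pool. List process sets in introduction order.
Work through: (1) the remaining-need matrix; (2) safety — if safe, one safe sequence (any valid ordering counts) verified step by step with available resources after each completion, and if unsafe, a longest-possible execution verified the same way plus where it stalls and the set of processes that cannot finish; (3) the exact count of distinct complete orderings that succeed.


(1) Need matrix, components ordered type-B units, type-C units, type-D units:
  W7: (1, 3, 3)
  W6: (3, 1, 3)
  W5: (2, 2, 0)
  W3: (1, 0, 0)
(2) UNSAFE.
Key observation: no order helps: past W3, W5, the free pool tops out at (3, 3, 2), below what each blocked process needs in type-D units.
Going as far as possible: W3, W5; after that, nothing fits. Verifying each step:
  pool = (2, 0, 0)
  run W3 (needs (1, 0, 0), free (2, 0, 0)); after release of (0, 3, 0) the pool is (2, 3, 0)
  run W5 (needs (2, 2, 0), free (2, 3, 0)); after release of (1, 0, 2) the pool is (3, 3, 2)
  W7 cannot run: need (1, 3, 3) vs free (3, 3, 2) (insufficient type-D units)
  W6 cannot run: need (3, 1, 3) vs free (3, 3, 2) (insufficient type-D units)
Processes that can never finish: W7 and W6.
(3) The exact count: 0 of the possible complete orderings are safe sequences.
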